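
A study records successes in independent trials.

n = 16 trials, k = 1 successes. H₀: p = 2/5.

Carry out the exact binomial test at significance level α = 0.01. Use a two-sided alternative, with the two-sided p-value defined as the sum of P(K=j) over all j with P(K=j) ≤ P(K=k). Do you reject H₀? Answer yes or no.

Exact binomial: n=16, k=1, p₀=2/5=0.4000
P(X=j) = C(n,j)·p₀^j·(1−p₀)^(n−j); p = Σ P(X=j) over j with P(X=j) ≤ P(X=1)
p-value (two-sided) = 0.00423
At α=0.01: p < α → reject H₀

reject H₀: yes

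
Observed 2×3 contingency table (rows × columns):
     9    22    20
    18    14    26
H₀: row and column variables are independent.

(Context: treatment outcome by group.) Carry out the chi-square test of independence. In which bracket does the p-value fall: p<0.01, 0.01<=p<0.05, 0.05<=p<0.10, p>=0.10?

p-value bracket: 0.05<=p<0.10

Row totals [51, 58], col totals [27, 36, 46], n=109
χ² = (9−12.63)²/12.63 + (22−16.84)²/16.84 + (20−21.52)²/21.52 + (18−14.37)²/14.37 + (14−19.16)²/19.16 + (26−24.48)²/24.48 = 5.1320
df = 2
p-value (upper-tail) = 0.07684
→ bracket: 0.05<=p<0.10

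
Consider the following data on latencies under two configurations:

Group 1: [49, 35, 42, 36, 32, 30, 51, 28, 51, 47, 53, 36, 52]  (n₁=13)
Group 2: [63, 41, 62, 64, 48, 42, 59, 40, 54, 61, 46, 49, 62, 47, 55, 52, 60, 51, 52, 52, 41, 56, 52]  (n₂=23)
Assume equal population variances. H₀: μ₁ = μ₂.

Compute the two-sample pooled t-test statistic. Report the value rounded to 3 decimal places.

x̄₁=41.692, s₁=9.205, n₁=13
x̄₂=52.565, s₂=7.549, n₂=23
s_p² = [12·9.205² + 22·7.549²]/34 = 66.7771
SE = √(s_p²·(1/13+1/23)) = 2.8355
t = (41.692−52.565)/2.8355 = -3.8346
df = 34

test statistic = -3.835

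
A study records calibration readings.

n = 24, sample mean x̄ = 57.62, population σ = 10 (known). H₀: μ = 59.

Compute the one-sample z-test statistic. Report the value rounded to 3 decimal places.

test statistic = -0.676

SE = σ/√n = 10/√24 = 2.0412
z = (x̄−μ₀)/SE = (57.62−59)/2.0412 = -0.6761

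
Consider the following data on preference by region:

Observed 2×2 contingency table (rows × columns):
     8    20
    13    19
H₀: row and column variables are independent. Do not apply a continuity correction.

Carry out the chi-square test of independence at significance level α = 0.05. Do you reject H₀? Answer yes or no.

reject H₀: no

Row totals [28, 32], col totals [21, 39], n=60
χ² = (8−9.80)²/9.80 + (20−18.20)²/18.20 + (13−11.20)²/11.20 + (19−20.80)²/20.80 = 0.9537
df = 1
p-value (upper-tail) = 0.32878
At α=0.05: p ≥ α → fail to reject H₀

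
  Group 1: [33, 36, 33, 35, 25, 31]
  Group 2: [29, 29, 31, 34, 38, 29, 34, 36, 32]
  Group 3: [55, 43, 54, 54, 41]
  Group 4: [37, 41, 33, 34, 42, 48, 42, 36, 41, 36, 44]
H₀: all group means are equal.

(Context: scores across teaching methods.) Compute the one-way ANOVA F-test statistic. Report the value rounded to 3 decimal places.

Group means [32.17, 32.44, 49.40, 39.45], grand mean 37.613
SSB = Σnᵢ(x̄ᵢ−x̄)² = 1150.372; SSW = ΣΣ(x−x̄ᵢ)² = 560.983
MSB = 1150.372/3 = 383.4573; MSW = 560.983/27 = 20.7771
F = MSB/MSW = 18.4557
df = (3, 27)

test statistic = 18.456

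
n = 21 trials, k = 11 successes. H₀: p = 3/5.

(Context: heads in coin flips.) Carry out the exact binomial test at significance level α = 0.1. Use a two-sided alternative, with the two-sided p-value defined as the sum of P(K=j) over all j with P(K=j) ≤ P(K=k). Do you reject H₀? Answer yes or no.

reject H₀: no

Exact binomial: n=21, k=11, p₀=3/5=0.6000
P(X=j) = C(n,j)·p₀^j·(1−p₀)^(n−j); p = Σ P(X=j) over j with P(X=j) ≤ P(X=11)
p-value (two-sided) = 0.50880
At α=0.1: p ≥ α → fail to reject H₀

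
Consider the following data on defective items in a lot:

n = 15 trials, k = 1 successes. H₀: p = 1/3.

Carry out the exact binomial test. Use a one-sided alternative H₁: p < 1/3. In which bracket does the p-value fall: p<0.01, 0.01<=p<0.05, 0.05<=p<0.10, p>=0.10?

Exact binomial: n=15, k=1, p₀=1/3=0.3333
P(X≤1) from Σ C(n,i)·p₀^i·(1−p₀)^(n−i)
p-value (one-sided, H₁ less) = 0.01941
→ bracket: 0.01<=p<0.05

p-value bracket: 0.01<=p<0.05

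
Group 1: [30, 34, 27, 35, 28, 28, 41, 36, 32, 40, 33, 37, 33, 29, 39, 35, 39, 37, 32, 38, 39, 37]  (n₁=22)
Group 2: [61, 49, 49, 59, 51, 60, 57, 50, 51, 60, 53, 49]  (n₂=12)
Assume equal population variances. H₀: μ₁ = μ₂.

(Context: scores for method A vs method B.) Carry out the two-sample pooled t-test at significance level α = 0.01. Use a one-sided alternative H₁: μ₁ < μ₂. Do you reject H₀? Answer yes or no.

x̄₁=34.500, s₁=4.229, n₁=22
x̄₂=54.083, s₂=4.907, n₂=12
s_p² = [21·4.229² + 11·4.907²]/32 = 20.0130
SE = √(s_p²·(1/22+1/12)) = 1.6054
t = (34.500−54.083)/1.6054 = -12.1981
df = 32
p-value (one-sided, H₁ less) = 0.00000
At α=0.01: p < α → reject H₀

reject H₀: yes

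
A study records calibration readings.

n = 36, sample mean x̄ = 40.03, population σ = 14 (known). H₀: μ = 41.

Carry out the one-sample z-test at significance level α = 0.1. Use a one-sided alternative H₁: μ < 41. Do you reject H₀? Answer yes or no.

SE = σ/√n = 14/√36 = 2.3333
z = (x̄−μ₀)/SE = (40.03−41)/2.3333 = -0.4157
p-value (one-sided, H₁ less) = 0.33881
At α=0.1: p ≥ α → fail to reject H₀

reject H₀: no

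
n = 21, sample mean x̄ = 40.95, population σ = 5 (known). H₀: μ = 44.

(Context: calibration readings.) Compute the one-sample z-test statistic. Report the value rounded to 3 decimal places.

test statistic = -2.795

SE = σ/√n = 5/√21 = 1.0911
z = (x̄−μ₀)/SE = (40.95−44)/1.0911 = -2.7954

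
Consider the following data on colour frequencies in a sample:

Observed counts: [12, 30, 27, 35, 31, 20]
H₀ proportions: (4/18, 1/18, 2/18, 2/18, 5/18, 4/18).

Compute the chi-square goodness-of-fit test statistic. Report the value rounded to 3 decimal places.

test statistic = 101.088

n = 155; E_i = n·p_i = [34.44, 8.61, 17.22, 17.22, 43.06, 34.44]
χ² = (12−34.44)²/34.44 + (30−8.61)²/8.61 + (27−17.22)²/17.22 + (35−17.22)²/17.22 + (31−43.06)²/43.06 + (20−34.44)²/34.44 = 101.0877
df = 5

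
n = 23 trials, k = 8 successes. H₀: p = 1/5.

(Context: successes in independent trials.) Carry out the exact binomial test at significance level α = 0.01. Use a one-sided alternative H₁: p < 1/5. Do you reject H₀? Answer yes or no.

Exact binomial: n=23, k=8, p₀=1/5=0.2000
P(X≤8) from Σ C(n,i)·p₀^i·(1−p₀)^(n−i)
p-value (one-sided, H₁ less) = 0.97266
At α=0.01: p ≥ α → fail to reject H₀

reject H₀: no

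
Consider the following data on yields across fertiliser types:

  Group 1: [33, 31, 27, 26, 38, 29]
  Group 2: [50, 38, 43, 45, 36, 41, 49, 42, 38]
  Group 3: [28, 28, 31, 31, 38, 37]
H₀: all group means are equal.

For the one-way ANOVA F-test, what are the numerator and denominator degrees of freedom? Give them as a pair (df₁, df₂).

k = 3 groups, N = 21 total
df = (k−1, N−k) = (3−1, 21−3) = (2, 18)

degrees of freedom = [2, 18]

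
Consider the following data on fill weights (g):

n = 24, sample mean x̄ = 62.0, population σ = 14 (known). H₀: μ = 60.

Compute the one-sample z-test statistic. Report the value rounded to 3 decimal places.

SE = σ/√n = 14/√24 = 2.8577
z = (x̄−μ₀)/SE = (62.0−60)/2.8577 = 0.6999

test statistic = 0.700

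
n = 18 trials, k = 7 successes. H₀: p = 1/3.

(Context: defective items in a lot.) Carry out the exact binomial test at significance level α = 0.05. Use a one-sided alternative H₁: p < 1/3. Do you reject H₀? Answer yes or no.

reject H₀: no

Exact binomial: n=18, k=7, p₀=1/3=0.3333
P(X≤7) from Σ C(n,i)·p₀^i·(1−p₀)^(n−i)
p-value (one-sided, H₁ less) = 0.77674
At α=0.05: p ≥ α → fail to reject H₀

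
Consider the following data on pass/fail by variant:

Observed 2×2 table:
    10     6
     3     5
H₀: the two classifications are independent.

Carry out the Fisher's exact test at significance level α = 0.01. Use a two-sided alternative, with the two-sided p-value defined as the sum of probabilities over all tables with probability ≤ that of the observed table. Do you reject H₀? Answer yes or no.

Margins: r₁=16, r₂=8, c₁=13, c₂=11, n=24
p_obs = C(16,10)·C(8,3)/C(24,13); sum pmf over tables with pmf ≤ p_obs
p-value (two-sided) = 0.39045
At α=0.01: p ≥ α → fail to reject H₀

reject H₀: no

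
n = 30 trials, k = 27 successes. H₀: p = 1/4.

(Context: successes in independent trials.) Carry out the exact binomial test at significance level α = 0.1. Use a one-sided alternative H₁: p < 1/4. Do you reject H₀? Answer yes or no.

Exact binomial: n=30, k=27, p₀=1/4=0.2500
P(X≤27) from Σ C(n,i)·p₀^i·(1−p₀)^(n−i)
p-value (one-sided, H₁ less) = 1.00000
At α=0.1: p ≥ α → fail to reject H₀

reject H₀: no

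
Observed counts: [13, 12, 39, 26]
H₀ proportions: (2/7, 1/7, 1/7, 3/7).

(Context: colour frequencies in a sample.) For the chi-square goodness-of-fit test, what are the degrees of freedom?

df = k − 1 = 4 − 1 = 3

degrees of freedom = 3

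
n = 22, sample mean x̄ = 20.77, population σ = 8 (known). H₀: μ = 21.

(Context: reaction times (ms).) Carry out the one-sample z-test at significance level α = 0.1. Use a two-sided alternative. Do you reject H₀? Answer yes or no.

reject H₀: no

SE = σ/√n = 8/√22 = 1.7056
z = (x̄−μ₀)/SE = (20.77−21)/1.7056 = -0.1348
p-value (two-sided) = 0.89273
At α=0.1: p ≥ α → fail to reject H₀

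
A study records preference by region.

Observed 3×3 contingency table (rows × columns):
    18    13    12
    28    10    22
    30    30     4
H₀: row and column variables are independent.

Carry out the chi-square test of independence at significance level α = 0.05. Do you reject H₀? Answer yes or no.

Row totals [43, 60, 64], col totals [76, 53, 38], n=167
χ² = (18−19.57)²/19.57 + (13−13.65)²/13.65 + (12−9.78)²/9.78 + (28−27.31)²/27.31 + (10−19.04)²/19.04 + (22−13.65)²/13.65 + (30−29.13)²/29.13 + (30−20.31)²/20.31 + (4−14.56)²/14.56 = 22.3822
df = 4
p-value (upper-tail) = 0.00017
At α=0.05: p < α → reject H₀

reject H₀: yes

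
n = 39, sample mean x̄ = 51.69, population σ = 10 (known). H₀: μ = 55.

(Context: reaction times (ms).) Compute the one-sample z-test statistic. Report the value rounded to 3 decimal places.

test statistic = -2.067

SE = σ/√n = 10/√39 = 1.6013
z = (x̄−μ₀)/SE = (51.69−55)/1.6013 = -2.0671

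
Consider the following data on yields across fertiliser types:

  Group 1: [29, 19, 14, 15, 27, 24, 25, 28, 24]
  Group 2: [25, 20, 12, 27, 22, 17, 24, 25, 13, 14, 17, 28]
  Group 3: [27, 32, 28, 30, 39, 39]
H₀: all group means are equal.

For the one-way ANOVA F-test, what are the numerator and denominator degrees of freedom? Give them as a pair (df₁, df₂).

degrees of freedom = [2, 24]

k = 3 groups, N = 27 total
df = (k−1, N−k) = (3−1, 27−3) = (2, 24)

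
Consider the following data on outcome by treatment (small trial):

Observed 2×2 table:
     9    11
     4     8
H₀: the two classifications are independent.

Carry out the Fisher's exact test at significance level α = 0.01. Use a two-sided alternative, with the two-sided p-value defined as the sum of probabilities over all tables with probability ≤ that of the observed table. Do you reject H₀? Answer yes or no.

Margins: r₁=20, r₂=12, c₁=13, c₂=19, n=32
p_obs = C(20,9)·C(12,4)/C(32,13); sum pmf over tables with pmf ≤ p_obs
p-value (two-sided) = 0.71279
At α=0.01: p ≥ α → fail to reject H₀

reject H₀: no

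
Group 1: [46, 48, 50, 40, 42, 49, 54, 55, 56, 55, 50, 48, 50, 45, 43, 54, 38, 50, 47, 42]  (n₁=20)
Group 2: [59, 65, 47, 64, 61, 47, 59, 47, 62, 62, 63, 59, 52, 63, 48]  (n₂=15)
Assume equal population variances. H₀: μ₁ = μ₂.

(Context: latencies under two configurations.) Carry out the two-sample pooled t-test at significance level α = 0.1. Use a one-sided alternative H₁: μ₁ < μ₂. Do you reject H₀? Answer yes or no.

x̄₁=48.100, s₁=5.261, n₁=20
x̄₂=57.200, s₂=6.910, n₂=15
s_p² = [19·5.261² + 14·6.910²]/33 = 36.1879
SE = √(s_p²·(1/20+1/15)) = 2.0547
t = (48.100−57.200)/2.0547 = -4.4288
df = 33
p-value (one-sided, H₁ less) = 0.00005
At α=0.1: p < α → reject H₀

reject H₀: yes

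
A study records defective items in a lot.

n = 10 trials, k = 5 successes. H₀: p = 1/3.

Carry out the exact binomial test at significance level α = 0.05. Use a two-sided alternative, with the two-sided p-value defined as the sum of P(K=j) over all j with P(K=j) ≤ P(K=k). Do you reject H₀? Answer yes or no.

reject H₀: no

Exact binomial: n=10, k=5, p₀=1/3=0.3333
P(X=j) = C(n,j)·p₀^j·(1−p₀)^(n−j); p = Σ P(X=j) over j with P(X=j) ≤ P(X=5)
p-value (two-sided) = 0.31718
At α=0.05: p ≥ α → fail to reject H₀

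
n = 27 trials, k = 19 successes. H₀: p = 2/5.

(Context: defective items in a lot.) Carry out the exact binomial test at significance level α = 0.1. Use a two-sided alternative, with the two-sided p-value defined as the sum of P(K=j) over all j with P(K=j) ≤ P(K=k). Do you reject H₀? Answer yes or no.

reject H₀: yes

Exact binomial: n=27, k=19, p₀=2/5=0.4000
P(X=j) = C(n,j)·p₀^j·(1−p₀)^(n−j); p = Σ P(X=j) over j with P(X=j) ≤ P(X=19)
p-value (two-sided) = 0.00244
At α=0.1: p < α → reject H₀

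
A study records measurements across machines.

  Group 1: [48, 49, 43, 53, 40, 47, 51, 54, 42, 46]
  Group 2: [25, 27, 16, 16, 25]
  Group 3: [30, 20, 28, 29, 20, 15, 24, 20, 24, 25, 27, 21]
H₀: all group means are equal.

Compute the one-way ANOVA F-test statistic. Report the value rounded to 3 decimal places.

Group means [47.30, 21.80, 23.58], grand mean 32.037
SSB = Σnᵢ(x̄ᵢ−x̄)² = 3711.146; SSW = ΣΣ(x−x̄ᵢ)² = 533.817
MSB = 3711.146/2 = 1855.5731; MSW = 533.817/24 = 22.2424
F = MSB/MSW = 83.4252
df = (2, 24)

test statistic = 83.425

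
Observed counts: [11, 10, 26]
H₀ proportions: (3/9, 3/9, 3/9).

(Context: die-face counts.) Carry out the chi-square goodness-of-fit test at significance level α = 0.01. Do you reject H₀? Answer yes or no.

n = 47; E_i = n·p_i = [15.67, 15.67, 15.67]
χ² = (11−15.67)²/15.67 + (10−15.67)²/15.67 + (26−15.67)²/15.67 = 10.2553
df = 2
p-value (upper-tail) = 0.00593
At α=0.01: p < α → reject H₀

reject H₀: yes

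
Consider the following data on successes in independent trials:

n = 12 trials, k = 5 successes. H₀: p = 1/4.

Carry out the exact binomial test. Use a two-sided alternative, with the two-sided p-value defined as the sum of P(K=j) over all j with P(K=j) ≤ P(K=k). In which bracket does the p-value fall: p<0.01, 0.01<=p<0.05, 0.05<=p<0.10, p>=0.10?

Exact binomial: n=12, k=5, p₀=1/4=0.2500
P(X=j) = C(n,j)·p₀^j·(1−p₀)^(n−j); p = Σ P(X=j) over j with P(X=j) ≤ P(X=5)
p-value (two-sided) = 0.18932
→ bracket: p>=0.10

p-value bracket: p>=0.10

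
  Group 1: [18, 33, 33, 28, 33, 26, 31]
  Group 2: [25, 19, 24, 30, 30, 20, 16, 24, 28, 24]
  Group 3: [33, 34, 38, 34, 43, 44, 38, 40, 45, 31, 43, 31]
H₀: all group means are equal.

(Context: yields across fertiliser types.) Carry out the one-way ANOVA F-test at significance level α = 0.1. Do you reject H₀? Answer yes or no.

Group means [28.86, 24.00, 37.83], grand mean 30.897
SSB = Σnᵢ(x̄ᵢ−x̄)² = 1082.166; SSW = ΣΣ(x−x̄ᵢ)² = 670.524
MSB = 1082.166/2 = 541.0829; MSW = 670.524/26 = 25.7894
F = MSB/MSW = 20.9808
df = (2, 26)
p-value (upper-tail) = 0.00000
At α=0.1: p < α → reject H₀

reject H₀: yes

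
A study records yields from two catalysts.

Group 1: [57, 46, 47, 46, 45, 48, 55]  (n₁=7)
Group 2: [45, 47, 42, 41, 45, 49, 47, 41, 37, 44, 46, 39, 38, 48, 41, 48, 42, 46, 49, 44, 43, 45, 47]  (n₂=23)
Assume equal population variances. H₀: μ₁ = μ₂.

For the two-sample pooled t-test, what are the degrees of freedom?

df = n₁ + n₂ − 2 = 7 + 23 − 2 = 28

degrees of freedom = 28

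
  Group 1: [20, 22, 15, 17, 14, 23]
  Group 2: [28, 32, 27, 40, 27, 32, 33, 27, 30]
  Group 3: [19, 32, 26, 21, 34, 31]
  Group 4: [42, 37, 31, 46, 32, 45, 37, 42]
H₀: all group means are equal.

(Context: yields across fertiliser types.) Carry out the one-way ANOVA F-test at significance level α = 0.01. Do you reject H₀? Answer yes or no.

reject H₀: yes

Group means [18.50, 30.67, 27.17, 39.00], grand mean 29.724
SSB = Σnᵢ(x̄ᵢ−x̄)² = 1491.460; SSW = ΣΣ(x−x̄ᵢ)² = 628.333
MSB = 1491.460/3 = 497.1533; MSW = 628.333/25 = 25.1333
F = MSB/MSW = 19.7806
df = (3, 25)
p-value (upper-tail) = 0.00000
At α=0.01: p < α → reject H₀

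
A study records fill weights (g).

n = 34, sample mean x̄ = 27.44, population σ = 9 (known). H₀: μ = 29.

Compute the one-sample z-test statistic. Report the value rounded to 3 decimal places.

test statistic = -1.011

SE = σ/√n = 9/√34 = 1.5435
z = (x̄−μ₀)/SE = (27.44−29)/1.5435 = -1.0107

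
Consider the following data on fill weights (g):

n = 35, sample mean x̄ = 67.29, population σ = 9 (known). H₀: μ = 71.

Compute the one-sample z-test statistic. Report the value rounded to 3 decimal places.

test statistic = -2.439

SE = σ/√n = 9/√35 = 1.5213
z = (x̄−μ₀)/SE = (67.29−71)/1.5213 = -2.4387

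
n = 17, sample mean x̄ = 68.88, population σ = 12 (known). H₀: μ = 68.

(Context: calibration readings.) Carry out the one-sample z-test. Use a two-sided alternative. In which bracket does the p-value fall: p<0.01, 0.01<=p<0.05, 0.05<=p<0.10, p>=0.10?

SE = σ/√n = 12/√17 = 2.9104
z = (x̄−μ₀)/SE = (68.88−68)/2.9104 = 0.3024
p-value (two-sided) = 0.76238
→ bracket: p>=0.10

p-value bracket: p>=0.10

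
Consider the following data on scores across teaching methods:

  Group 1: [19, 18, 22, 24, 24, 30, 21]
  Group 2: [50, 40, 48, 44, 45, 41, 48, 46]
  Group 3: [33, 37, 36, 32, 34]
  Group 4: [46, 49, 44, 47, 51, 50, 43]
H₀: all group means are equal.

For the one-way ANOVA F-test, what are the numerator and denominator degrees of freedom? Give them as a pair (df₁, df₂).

k = 4 groups, N = 27 total
df = (k−1, N−k) = (4−1, 27−4) = (3, 23)

degrees of freedom = [3, 23]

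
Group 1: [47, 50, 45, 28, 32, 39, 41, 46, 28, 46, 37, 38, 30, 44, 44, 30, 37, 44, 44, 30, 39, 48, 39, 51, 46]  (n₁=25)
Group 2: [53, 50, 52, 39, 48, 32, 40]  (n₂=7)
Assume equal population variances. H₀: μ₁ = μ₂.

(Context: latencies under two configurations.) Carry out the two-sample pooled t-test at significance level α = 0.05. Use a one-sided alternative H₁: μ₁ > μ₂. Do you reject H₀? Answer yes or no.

reject H₀: no

x̄₁=40.120, s₁=7.096, n₁=25
x̄₂=44.857, s₂=7.925, n₂=7
s_p² = [24·7.096² + 6·7.925²]/30 = 52.8499
SE = √(s_p²·(1/25+1/7)) = 3.1087
t = (40.120−44.857)/3.1087 = -1.5238
df = 30
p-value (one-sided, H₁ greater) = 0.93099
At α=0.05: p ≥ α → fail to reject H₀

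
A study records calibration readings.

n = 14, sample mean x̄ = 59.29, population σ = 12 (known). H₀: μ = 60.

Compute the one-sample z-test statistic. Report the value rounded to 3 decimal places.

test statistic = -0.221

SE = σ/√n = 12/√14 = 3.2071
z = (x̄−μ₀)/SE = (59.29−60)/3.2071 = -0.2214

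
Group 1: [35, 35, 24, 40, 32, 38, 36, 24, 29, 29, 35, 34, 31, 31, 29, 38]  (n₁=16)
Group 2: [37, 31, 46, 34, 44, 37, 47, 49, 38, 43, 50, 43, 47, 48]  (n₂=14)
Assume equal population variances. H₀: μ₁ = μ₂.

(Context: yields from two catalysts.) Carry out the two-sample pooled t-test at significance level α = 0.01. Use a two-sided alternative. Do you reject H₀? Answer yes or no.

x̄₁=32.500, s₁=4.733, n₁=16
x̄₂=42.429, s₂=6.009, n₂=14
s_p² = [15·4.733² + 13·6.009²]/28 = 28.7653
SE = √(s_p²·(1/16+1/14)) = 1.9628
t = (32.500−42.429)/1.9628 = -5.0584
df = 28
p-value (two-sided) = 0.00002
At α=0.01: p < α → reject H₀

reject H₀: yes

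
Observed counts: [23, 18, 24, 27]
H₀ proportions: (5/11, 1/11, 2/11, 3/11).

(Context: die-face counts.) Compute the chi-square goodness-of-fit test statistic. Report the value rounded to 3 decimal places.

n = 92; E_i = n·p_i = [41.82, 8.36, 16.73, 25.09]
χ² = (23−41.82)²/41.82 + (18−8.36)²/8.36 + (24−16.73)²/16.73 + (27−25.09)²/25.09 = 22.8783
df = 3

test statistic = 22.878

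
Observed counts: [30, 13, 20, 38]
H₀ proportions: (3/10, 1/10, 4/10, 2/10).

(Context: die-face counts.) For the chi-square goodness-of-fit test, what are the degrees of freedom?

degrees of freedom = 3

df = k − 1 = 4 − 1 = 3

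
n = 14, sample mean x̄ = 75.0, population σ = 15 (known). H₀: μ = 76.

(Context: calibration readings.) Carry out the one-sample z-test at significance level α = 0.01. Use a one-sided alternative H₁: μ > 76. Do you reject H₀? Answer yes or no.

SE = σ/√n = 15/√14 = 4.0089
z = (x̄−μ₀)/SE = (75.0−76)/4.0089 = -0.2494
p-value (one-sided, H₁ greater) = 0.59849
At α=0.01: p ≥ α → fail to reject H₀

reject H₀: no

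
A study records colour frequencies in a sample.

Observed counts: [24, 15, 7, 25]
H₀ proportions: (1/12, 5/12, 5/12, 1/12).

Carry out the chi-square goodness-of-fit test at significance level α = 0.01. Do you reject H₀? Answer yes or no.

n = 71; E_i = n·p_i = [5.92, 29.58, 29.58, 5.92]
χ² = (24−5.92)²/5.92 + (15−29.58)²/29.58 + (7−29.58)²/29.58 + (25−5.92)²/5.92 = 141.2479
df = 3
p-value (upper-tail) = 0.00000
At α=0.01: p < α → reject H₀

reject H₀: yes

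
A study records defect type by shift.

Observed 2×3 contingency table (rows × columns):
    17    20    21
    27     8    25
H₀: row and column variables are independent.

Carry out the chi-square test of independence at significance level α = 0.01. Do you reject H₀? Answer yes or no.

reject H₀: no

Row totals [58, 60], col totals [44, 28, 46], n=118
χ² = (17−21.63)²/21.63 + (20−13.76)²/13.76 + (21−22.61)²/22.61 + (27−22.37)²/22.37 + (8−14.24)²/14.24 + (25−23.39)²/23.39 = 7.7317
df = 2
p-value (upper-tail) = 0.02094
At α=0.01: p ≥ α → fail to reject H₀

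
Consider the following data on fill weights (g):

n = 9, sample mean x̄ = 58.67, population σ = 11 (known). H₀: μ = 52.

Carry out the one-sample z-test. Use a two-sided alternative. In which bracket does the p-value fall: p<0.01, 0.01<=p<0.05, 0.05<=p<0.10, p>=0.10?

SE = σ/√n = 11/√9 = 3.6667
z = (x̄−μ₀)/SE = (58.67−52)/3.6667 = 1.8191
p-value (two-sided) = 0.06890
→ bracket: 0.05<=p<0.10

p-value bracket: 0.05<=p<0.10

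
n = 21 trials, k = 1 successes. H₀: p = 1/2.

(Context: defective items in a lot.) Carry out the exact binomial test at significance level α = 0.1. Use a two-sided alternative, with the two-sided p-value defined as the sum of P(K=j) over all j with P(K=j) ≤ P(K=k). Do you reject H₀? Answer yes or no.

reject H₀: yes

Exact binomial: n=21, k=1, p₀=1/2=0.5000
P(X=j) = C(n,j)·p₀^j·(1−p₀)^(n−j); p = Σ P(X=j) over j with P(X=j) ≤ P(X=1)
p-value (two-sided) = 0.00002
At α=0.1: p < α → reject H₀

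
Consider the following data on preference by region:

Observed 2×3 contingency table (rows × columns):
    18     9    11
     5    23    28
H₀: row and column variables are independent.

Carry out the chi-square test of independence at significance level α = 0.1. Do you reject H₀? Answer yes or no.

Row totals [38, 56], col totals [23, 32, 39], n=94
χ² = (18−9.30)²/9.30 + (9−12.94)²/12.94 + (11−15.77)²/15.77 + (5−13.70)²/13.70 + (23−19.06)²/19.06 + (28−23.23)²/23.23 = 18.1000
df = 2
p-value (upper-tail) = 0.00012
At α=0.1: p < α → reject H₀

reject H₀: yes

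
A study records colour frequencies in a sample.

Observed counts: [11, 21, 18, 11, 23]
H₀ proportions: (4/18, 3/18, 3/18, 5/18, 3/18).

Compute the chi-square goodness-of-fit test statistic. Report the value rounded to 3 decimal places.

n = 84; E_i = n·p_i = [18.67, 14.00, 14.00, 23.33, 14.00]
χ² = (11−18.67)²/18.67 + (21−14.00)²/14.00 + (18−14.00)²/14.00 + (11−23.33)²/23.33 + (23−14.00)²/14.00 = 20.0964
df = 4

test statistic = 20.096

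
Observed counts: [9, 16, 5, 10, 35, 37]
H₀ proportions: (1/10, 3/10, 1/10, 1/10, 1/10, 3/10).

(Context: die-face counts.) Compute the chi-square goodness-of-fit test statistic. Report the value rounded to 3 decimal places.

test statistic = 64.131

n = 112; E_i = n·p_i = [11.20, 33.60, 11.20, 11.20, 11.20, 33.60]
χ² = (9−11.20)²/11.20 + (16−33.60)²/33.60 + (5−11.20)²/11.20 + (10−11.20)²/11.20 + (35−11.20)²/11.20 + (37−33.60)²/33.60 = 64.1310
df = 5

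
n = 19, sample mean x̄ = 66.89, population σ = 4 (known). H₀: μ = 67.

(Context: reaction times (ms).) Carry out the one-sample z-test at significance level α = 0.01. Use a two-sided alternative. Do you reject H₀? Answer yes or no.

SE = σ/√n = 4/√19 = 0.9177
z = (x̄−μ₀)/SE = (66.89−67)/0.9177 = -0.1199
p-value (two-sided) = 0.90459
At α=0.01: p ≥ α → fail to reject H₀

reject H₀: no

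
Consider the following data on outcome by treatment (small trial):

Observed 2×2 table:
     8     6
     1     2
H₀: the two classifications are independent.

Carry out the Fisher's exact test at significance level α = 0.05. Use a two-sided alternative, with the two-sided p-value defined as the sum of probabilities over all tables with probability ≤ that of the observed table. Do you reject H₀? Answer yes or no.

reject H₀: no

Margins: r₁=14, r₂=3, c₁=9, c₂=8, n=17
p_obs = C(14,8)·C(3,1)/C(17,9); sum pmf over tables with pmf ≤ p_obs
p-value (two-sided) = 0.57647
At α=0.05: p ≥ α → fail to reject H₀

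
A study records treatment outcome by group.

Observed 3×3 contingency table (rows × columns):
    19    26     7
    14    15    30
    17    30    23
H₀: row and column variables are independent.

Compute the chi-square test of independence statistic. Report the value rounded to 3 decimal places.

test statistic = 18.399

Row totals [52, 59, 70], col totals [50, 71, 60], n=181
χ² = (19−14.36)²/14.36 + (26−20.40)²/20.40 + (7−17.24)²/17.24 + (14−16.30)²/16.30 + (15−23.14)²/23.14 + (30−19.56)²/19.56 + (17−19.34)²/19.34 + (30−27.46)²/27.46 + (23−23.20)²/23.20 = 18.3987
df = 4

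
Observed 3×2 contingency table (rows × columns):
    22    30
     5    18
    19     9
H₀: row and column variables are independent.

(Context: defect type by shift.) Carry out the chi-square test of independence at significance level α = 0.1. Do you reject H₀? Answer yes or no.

Row totals [52, 23, 28], col totals [46, 57], n=103
χ² = (22−23.22)²/23.22 + (30−28.78)²/28.78 + (5−10.27)²/10.27 + (18−12.73)²/12.73 + (19−12.50)²/12.50 + (9−15.50)²/15.50 = 11.1019
df = 2
p-value (upper-tail) = 0.00388
At α=0.1: p < α → reject H₀

reject H₀: yes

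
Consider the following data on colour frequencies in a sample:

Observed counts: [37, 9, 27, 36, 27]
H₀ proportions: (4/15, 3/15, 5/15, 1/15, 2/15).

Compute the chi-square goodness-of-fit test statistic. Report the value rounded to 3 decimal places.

n = 136; E_i = n·p_i = [36.27, 27.20, 45.33, 9.07, 18.13]
χ² = (37−36.27)²/36.27 + (9−27.20)²/27.20 + (27−45.33)²/45.33 + (36−9.07)²/9.07 + (27−18.13)²/18.13 = 103.9504
df = 4

test statistic = 103.950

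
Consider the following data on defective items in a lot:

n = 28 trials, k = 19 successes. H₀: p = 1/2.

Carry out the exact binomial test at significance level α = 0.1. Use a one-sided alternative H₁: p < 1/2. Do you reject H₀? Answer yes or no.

Exact binomial: n=28, k=19, p₀=1/2=0.5000
P(X≤19) from Σ C(n,i)·p₀^i·(1−p₀)^(n−i)
p-value (one-sided, H₁ less) = 0.98215
At α=0.1: p ≥ α → fail to reject H₀

reject H₀: no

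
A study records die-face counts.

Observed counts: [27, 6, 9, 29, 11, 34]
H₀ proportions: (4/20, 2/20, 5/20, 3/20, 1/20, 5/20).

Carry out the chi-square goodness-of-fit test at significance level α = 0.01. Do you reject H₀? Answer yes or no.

n = 116; E_i = n·p_i = [23.20, 11.60, 29.00, 17.40, 5.80, 29.00]
χ² = (27−23.20)²/23.20 + (6−11.60)²/11.60 + (9−29.00)²/29.00 + (29−17.40)²/17.40 + (11−5.80)²/5.80 + (34−29.00)²/29.00 = 30.3764
df = 5
p-value (upper-tail) = 0.00001
At α=0.01: p < α → reject H₀

reject H₀: yes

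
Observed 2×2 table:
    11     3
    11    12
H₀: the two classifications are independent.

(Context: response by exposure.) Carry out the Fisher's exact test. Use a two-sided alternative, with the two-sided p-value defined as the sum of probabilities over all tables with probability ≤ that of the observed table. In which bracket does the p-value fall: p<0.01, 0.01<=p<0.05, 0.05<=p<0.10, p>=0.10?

Margins: r₁=14, r₂=23, c₁=22, c₂=15, n=37
p_obs = C(14,11)·C(23,11)/C(37,22); sum pmf over tables with pmf ≤ p_obs
p-value (two-sided) = 0.09049
→ bracket: 0.05<=p<0.10

p-value bracket: 0.05<=p<0.10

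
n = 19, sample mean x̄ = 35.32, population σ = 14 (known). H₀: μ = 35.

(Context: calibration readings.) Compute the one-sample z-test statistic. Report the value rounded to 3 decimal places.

test statistic = 0.100

SE = σ/√n = 14/√19 = 3.2118
z = (x̄−μ₀)/SE = (35.32−35)/3.2118 = 0.0996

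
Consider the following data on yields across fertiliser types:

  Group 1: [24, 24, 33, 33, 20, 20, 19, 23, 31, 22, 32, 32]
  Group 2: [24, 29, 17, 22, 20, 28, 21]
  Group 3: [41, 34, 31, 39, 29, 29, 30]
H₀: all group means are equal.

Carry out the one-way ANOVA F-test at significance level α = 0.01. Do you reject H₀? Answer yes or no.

Group means [26.08, 23.00, 33.29], grand mean 27.192
SSB = Σnᵢ(x̄ᵢ−x̄)² = 397.693; SSW = ΣΣ(x−x̄ᵢ)² = 606.345
MSB = 397.693/2 = 198.8466; MSW = 606.345/23 = 26.3628
F = MSB/MSW = 7.5427
df = (2, 23)
p-value (upper-tail) = 0.00303
At α=0.01: p < α → reject H₀

reject H₀: yes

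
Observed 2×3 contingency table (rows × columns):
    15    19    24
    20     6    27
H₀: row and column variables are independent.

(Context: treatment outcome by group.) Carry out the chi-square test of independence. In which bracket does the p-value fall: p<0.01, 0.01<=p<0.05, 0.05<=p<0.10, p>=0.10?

p-value bracket: 0.01<=p<0.05

Row totals [58, 53], col totals [35, 25, 51], n=111
χ² = (15−18.29)²/18.29 + (19−13.06)²/13.06 + (24−26.65)²/26.65 + (20−16.71)²/16.71 + (6−11.94)²/11.94 + (27−24.35)²/24.35 = 7.4406
df = 2
p-value (upper-tail) = 0.02423
→ bracket: 0.01<=p<0.05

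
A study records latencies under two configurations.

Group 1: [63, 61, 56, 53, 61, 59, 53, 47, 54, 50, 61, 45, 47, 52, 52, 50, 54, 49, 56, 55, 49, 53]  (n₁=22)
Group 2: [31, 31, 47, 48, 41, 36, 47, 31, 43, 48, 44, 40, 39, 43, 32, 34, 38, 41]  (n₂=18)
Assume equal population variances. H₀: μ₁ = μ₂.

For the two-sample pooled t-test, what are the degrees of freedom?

degrees of freedom = 38

df = n₁ + n₂ − 2 = 22 + 18 − 2 = 38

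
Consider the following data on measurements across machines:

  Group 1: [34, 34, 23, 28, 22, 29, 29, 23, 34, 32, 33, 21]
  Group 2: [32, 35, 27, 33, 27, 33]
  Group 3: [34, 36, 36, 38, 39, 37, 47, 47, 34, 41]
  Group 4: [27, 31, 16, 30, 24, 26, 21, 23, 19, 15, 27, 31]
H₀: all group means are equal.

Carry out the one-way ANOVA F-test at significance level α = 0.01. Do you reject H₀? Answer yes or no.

Group means [28.50, 31.17, 38.90, 24.17], grand mean 30.200
SSB = Σnᵢ(x̄ᵢ−x̄)² = 1234.000; SSW = ΣΣ(x−x̄ᵢ)² = 880.400
MSB = 1234.000/3 = 411.3333; MSW = 880.400/36 = 24.4556
F = MSB/MSW = 16.8196
df = (3, 36)
p-value (upper-tail) = 0.00000
At α=0.01: p < α → reject H₀

reject H₀: yes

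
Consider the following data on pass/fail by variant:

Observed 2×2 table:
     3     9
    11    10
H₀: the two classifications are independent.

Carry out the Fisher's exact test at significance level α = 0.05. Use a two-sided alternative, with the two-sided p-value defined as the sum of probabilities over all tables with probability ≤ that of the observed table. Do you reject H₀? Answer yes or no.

Margins: r₁=12, r₂=21, c₁=14, c₂=19, n=33
p_obs = C(12,3)·C(21,11)/C(33,14); sum pmf over tables with pmf ≤ p_obs
p-value (two-sided) = 0.16036
At α=0.05: p ≥ α → fail to reject H₀

reject H₀: no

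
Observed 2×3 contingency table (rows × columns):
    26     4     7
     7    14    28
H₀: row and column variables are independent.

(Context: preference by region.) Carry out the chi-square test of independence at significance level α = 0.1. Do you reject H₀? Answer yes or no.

reject H₀: yes

Row totals [37, 49], col totals [33, 18, 35], n=86
χ² = (26−14.20)²/14.20 + (4−7.74)²/7.74 + (7−15.06)²/15.06 + (7−18.80)²/18.80 + (14−10.26)²/10.26 + (28−19.94)²/19.94 = 27.9650
df = 2
p-value (upper-tail) = 0.00000
At α=0.1: p < α → reject H₀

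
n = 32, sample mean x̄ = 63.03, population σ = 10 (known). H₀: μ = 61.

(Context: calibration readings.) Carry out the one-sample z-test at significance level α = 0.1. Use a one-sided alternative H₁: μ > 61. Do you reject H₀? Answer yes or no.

reject H₀: no

SE = σ/√n = 10/√32 = 1.7678
z = (x̄−μ₀)/SE = (63.03−61)/1.7678 = 1.1483
p-value (one-sided, H₁ greater) = 0.12541
At α=0.1: p ≥ α → fail to reject H₀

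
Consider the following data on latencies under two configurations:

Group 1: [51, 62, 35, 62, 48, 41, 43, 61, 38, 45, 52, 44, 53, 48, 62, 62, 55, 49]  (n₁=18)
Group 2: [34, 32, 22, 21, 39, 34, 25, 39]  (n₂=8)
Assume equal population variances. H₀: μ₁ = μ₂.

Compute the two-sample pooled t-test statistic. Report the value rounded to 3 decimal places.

x̄₁=50.611, s₁=8.739, n₁=18
x̄₂=30.750, s₂=7.206, n₂=8
s_p² = [17·8.739² + 7·7.206²]/24 = 69.2407
SE = √(s_p²·(1/18+1/8)) = 3.5358
t = (50.611−30.750)/3.5358 = 5.6172
df = 24

test statistic = 5.617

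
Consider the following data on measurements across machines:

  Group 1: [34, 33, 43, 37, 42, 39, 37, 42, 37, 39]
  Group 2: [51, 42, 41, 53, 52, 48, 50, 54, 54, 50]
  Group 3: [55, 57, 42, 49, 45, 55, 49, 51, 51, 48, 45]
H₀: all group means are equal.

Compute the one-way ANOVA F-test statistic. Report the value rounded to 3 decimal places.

Group means [38.30, 49.50, 49.73], grand mean 45.968
SSB = Σnᵢ(x̄ᵢ−x̄)² = 868.186; SSW = ΣΣ(x−x̄ᵢ)² = 514.782
MSB = 868.186/2 = 434.0930; MSW = 514.782/28 = 18.3851
F = MSB/MSW = 23.6112
df = (2, 28)

test statistic = 23.611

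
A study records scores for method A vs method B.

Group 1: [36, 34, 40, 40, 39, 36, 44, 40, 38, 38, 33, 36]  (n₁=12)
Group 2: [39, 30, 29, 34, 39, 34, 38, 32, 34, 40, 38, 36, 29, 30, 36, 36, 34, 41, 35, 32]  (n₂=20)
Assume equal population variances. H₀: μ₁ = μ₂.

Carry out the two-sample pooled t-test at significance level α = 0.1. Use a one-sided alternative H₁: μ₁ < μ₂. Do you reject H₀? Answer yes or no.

x̄₁=37.833, s₁=3.040, n₁=12
x̄₂=34.800, s₂=3.679, n₂=20
s_p² = [11·3.040² + 19·3.679²]/30 = 11.9622
SE = √(s_p²·(1/12+1/20)) = 1.2629
t = (37.833−34.800)/1.2629 = 2.4018
df = 30
p-value (one-sided, H₁ less) = 0.98864
At α=0.1: p ≥ α → fail to reject H₀

reject H₀: no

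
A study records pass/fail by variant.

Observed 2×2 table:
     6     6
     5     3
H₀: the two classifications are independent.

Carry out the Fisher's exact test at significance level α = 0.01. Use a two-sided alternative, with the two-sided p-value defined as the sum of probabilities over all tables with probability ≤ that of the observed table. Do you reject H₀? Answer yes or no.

Margins: r₁=12, r₂=8, c₁=11, c₂=9, n=20
p_obs = C(12,6)·C(8,5)/C(20,11); sum pmf over tables with pmf ≤ p_obs
p-value (two-sided) = 0.66992
At α=0.01: p ≥ α → fail to reject H₀

reject H₀: no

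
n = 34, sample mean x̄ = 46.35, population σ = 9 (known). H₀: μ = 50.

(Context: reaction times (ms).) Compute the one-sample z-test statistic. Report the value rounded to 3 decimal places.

test statistic = -2.365

SE = σ/√n = 9/√34 = 1.5435
z = (x̄−μ₀)/SE = (46.35−50)/1.5435 = -2.3648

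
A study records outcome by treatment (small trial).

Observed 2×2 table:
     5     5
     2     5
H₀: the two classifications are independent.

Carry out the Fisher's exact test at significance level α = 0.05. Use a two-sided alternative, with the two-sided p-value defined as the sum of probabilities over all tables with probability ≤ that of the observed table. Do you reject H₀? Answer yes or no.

Margins: r₁=10, r₂=7, c₁=7, c₂=10, n=17
p_obs = C(10,5)·C(7,2)/C(17,7); sum pmf over tables with pmf ≤ p_obs
p-value (two-sided) = 0.62207
At α=0.05: p ≥ α → fail to reject H₀

reject H₀: no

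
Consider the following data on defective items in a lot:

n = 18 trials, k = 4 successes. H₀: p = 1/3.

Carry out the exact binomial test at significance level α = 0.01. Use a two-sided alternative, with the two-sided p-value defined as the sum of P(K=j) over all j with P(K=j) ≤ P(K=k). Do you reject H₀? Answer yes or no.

Exact binomial: n=18, k=4, p₀=1/3=0.3333
P(X=j) = C(n,j)·p₀^j·(1−p₀)^(n−j); p = Σ P(X=j) over j with P(X=j) ≤ P(X=4)
p-value (two-sided) = 0.45433
At α=0.01: p ≥ α → fail to reject H₀

reject H₀: no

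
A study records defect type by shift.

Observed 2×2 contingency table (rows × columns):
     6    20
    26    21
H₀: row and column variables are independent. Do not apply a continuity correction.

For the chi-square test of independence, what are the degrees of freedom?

df = (r−1)(c−1) = (2−1)·(2−1) = 1

degrees of freedom = 1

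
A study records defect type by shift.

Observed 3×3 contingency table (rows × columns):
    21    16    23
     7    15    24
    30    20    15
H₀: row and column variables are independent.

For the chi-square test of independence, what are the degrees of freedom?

df = (r−1)(c−1) = (3−1)·(3−1) = 4

degrees of freedom = 4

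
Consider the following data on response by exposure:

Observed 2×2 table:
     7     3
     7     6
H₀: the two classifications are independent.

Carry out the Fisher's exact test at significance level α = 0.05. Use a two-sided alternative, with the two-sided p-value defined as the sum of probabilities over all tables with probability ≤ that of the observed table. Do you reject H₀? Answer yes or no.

reject H₀: no

Margins: r₁=10, r₂=13, c₁=14, c₂=9, n=23
p_obs = C(10,7)·C(13,7)/C(23,14); sum pmf over tables with pmf ≤ p_obs
p-value (two-sided) = 0.66927
At α=0.05: p ≥ α → fail to reject H₀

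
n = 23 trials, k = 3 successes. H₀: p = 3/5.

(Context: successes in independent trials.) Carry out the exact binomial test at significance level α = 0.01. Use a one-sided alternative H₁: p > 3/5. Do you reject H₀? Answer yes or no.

Exact binomial: n=23, k=3, p₀=3/5=0.6000
P(X≥3) from Σ C(n,i)·p₀^i·(1−p₀)^(n−i)
p-value (one-sided, H₁ greater) = 1.00000
At α=0.01: p ≥ α → fail to reject H₀

reject H₀: no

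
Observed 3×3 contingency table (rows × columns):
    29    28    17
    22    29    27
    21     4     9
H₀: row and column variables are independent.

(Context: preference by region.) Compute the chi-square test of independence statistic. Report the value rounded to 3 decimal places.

Row totals [74, 78, 34], col totals [72, 61, 53], n=186
χ² = (29−28.65)²/28.65 + (28−24.27)²/24.27 + (17−21.09)²/21.09 + (22−30.19)²/30.19 + (29−25.58)²/25.58 + (27−22.23)²/22.23 + (21−13.16)²/13.16 + (4−11.15)²/11.15 + (9−9.69)²/9.69 = 14.3788
df = 4

test statistic = 14.379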